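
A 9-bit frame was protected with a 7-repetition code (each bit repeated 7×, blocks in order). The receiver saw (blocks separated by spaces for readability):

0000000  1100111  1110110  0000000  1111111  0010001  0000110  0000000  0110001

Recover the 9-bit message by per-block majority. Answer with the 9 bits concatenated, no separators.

011010000

Block 1 (0000000): 0 ones → 0
Block 2 (1100111): 5 ones → 1
Block 3 (1110110): 5 ones → 1
Block 4 (0000000): 0 ones → 0
Block 5 (1111111): 7 ones → 1
Block 6 (0010001): 2 ones → 0
Block 7 (0000110): 2 ones → 0
Block 8 (0000000): 0 ones → 0
Block 9 (0110001): 3 ones → 0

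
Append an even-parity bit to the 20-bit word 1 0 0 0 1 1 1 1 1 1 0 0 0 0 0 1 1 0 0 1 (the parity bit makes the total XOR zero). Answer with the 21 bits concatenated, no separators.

XOR of the 20 data bits: 1⊕0⊕0⊕0⊕1⊕1⊕1⊕1⊕1⊕1⊕0⊕0⊕0⊕0⊕0⊕1⊕1⊕0⊕0⊕1 = 0
Parity bit = 0 (so all 21 bits XOR to 0).

100011111100000110010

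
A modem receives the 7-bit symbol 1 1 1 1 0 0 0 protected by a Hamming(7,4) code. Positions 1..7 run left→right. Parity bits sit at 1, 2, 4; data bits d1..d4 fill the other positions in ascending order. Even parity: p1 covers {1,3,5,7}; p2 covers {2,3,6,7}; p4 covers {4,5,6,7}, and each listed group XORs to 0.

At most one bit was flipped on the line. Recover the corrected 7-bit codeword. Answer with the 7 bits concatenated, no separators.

s1 (pos 1,3,5,7): 1⊕1⊕0⊕0 = 0
s2 (pos 2,3,6,7): 1⊕1⊕0⊕0 = 0
s4 (pos 4,5,6,7): 1⊕0⊕0⊕0 = 1
Syndrome s4…s1 = 100 → error at position 4.
Flip position 4: 1111000 → 1110000

1110000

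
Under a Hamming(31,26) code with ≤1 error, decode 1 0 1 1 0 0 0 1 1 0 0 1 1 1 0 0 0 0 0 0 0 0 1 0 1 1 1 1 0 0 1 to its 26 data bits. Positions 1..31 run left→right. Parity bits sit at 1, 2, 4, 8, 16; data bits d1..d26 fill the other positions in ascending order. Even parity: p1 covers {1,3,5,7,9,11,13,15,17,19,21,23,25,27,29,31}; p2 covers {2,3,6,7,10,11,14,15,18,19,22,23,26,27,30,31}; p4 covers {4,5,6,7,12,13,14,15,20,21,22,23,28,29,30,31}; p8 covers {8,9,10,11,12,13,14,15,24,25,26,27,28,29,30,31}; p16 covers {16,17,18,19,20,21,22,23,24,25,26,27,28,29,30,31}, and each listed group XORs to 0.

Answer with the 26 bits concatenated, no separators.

10001001110000000101111001

s1 (pos 1,3,5,7,9,11,13,15,17,19,21,23,25,27,29,31): 1⊕1⊕0⊕0⊕1⊕0⊕1⊕0⊕0⊕0⊕0⊕1⊕1⊕1⊕0⊕1 = 0
s2 (pos 2,3,6,7,10,11,14,15,18,19,22,23,26,27,30,31): 0⊕1⊕0⊕0⊕0⊕0⊕1⊕0⊕0⊕0⊕0⊕1⊕1⊕1⊕0⊕1 = 0
s4 (pos 4,5,6,7,12,13,14,15,20,21,22,23,28,29,30,31): 1⊕0⊕0⊕0⊕1⊕1⊕1⊕0⊕0⊕0⊕0⊕1⊕1⊕0⊕0⊕1 = 1
s8 (pos 8,9,10,11,12,13,14,15,24,25,26,27,28,29,30,31): 1⊕1⊕0⊕0⊕1⊕1⊕1⊕0⊕0⊕1⊕1⊕1⊕1⊕0⊕0⊕1 = 0
s16 (pos 16,17,18,19,20,21,22,23,24,25,26,27,28,29,30,31): 0⊕0⊕0⊕0⊕0⊕0⊕0⊕1⊕0⊕1⊕1⊕1⊕1⊕0⊕0⊕1 = 0
Syndrome s16…s1 = 00100 → error at position 4.
Flip position 4: 1011000110011100000000101111001 → 1010000110011100000000101111001
Read data bits from positions 3,5,6,7,9,10,11,12,13,14,15,17,18,19,20,21,22,23,24,25,26,27,28,29,30,31: 10001001110000000101111001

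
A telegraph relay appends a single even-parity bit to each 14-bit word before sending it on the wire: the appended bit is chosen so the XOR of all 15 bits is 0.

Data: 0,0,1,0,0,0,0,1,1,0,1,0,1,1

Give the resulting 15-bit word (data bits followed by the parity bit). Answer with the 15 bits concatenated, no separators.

001000011010110

XOR of the 14 data bits: 0⊕0⊕1⊕0⊕0⊕0⊕0⊕1⊕1⊕0⊕1⊕0⊕1⊕1 = 0
Parity bit = 0 (so all 15 bits XOR to 0).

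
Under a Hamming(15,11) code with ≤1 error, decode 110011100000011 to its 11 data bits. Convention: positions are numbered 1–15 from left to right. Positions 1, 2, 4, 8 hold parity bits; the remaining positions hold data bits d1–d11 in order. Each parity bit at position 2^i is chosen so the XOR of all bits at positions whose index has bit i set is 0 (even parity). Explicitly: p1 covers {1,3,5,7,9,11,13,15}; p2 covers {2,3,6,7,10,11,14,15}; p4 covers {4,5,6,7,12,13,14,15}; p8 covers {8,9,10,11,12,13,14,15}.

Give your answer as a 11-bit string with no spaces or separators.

01010000011

s1 (pos 1,3,5,7,9,11,13,15): 1⊕0⊕1⊕1⊕0⊕0⊕0⊕1 = 0
s2 (pos 2,3,6,7,10,11,14,15): 1⊕0⊕1⊕1⊕0⊕0⊕1⊕1 = 1
s4 (pos 4,5,6,7,12,13,14,15): 0⊕1⊕1⊕1⊕0⊕0⊕1⊕1 = 1
s8 (pos 8,9,10,11,12,13,14,15): 0⊕0⊕0⊕0⊕0⊕0⊕1⊕1 = 0
Syndrome s8…s1 = 0110 → error at position 6.
Flip position 6: 110011100000011 → 110010100000011
Read data bits from positions 3,5,6,7,9,10,11,12,13,14,15: 01010000011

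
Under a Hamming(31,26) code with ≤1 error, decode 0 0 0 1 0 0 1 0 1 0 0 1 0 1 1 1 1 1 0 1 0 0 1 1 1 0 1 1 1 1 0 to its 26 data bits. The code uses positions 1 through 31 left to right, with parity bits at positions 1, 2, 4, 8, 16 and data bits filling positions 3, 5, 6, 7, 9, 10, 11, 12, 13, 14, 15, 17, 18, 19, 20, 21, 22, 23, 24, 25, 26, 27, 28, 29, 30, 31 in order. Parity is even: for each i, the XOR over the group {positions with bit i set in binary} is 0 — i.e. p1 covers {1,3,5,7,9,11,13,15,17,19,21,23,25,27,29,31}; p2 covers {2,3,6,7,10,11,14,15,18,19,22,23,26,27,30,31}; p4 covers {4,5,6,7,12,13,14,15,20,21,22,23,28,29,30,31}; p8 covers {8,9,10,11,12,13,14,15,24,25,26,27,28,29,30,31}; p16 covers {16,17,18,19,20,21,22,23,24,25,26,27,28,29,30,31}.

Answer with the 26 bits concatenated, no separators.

s1 (pos 1,3,5,7,9,11,13,15,17,19,21,23,25,27,29,31): 0⊕0⊕0⊕1⊕1⊕0⊕0⊕1⊕1⊕0⊕0⊕1⊕1⊕1⊕1⊕0 = 0
s2 (pos 2,3,6,7,10,11,14,15,18,19,22,23,26,27,30,31): 0⊕0⊕0⊕1⊕0⊕0⊕1⊕1⊕1⊕0⊕0⊕1⊕0⊕1⊕1⊕0 = 1
s4 (pos 4,5,6,7,12,13,14,15,20,21,22,23,28,29,30,31): 1⊕0⊕0⊕1⊕1⊕0⊕1⊕1⊕1⊕0⊕0⊕1⊕1⊕1⊕1⊕0 = 0
s8 (pos 8,9,10,11,12,13,14,15,24,25,26,27,28,29,30,31): 0⊕1⊕0⊕0⊕1⊕0⊕1⊕1⊕1⊕1⊕0⊕1⊕1⊕1⊕1⊕0 = 0
s16 (pos 16,17,18,19,20,21,22,23,24,25,26,27,28,29,30,31): 1⊕1⊕1⊕0⊕1⊕0⊕0⊕1⊕1⊕1⊕0⊕1⊕1⊕1⊕1⊕0 = 1
Syndrome s16…s1 = 10010 → error at position 18.
Flip position 18: 0001001010010111110100111011110 → 0001001010010111100100111011110
Read data bits from positions 3,5,6,7,9,10,11,12,13,14,15,17,18,19,20,21,22,23,24,25,26,27,28,29,30,31: 00011001011100100111011110

00011001011100100111011110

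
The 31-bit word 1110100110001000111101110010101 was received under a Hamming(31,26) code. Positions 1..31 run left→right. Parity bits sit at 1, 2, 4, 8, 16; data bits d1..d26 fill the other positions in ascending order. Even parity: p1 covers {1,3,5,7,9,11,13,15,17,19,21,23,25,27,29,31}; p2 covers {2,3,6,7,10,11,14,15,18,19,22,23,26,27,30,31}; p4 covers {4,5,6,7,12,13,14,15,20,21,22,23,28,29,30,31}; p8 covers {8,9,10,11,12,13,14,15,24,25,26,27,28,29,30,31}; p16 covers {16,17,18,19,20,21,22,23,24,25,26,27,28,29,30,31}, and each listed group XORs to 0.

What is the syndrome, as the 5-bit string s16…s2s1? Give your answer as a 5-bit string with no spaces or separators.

s1 (pos 1,3,5,7,9,11,13,15,17,19,21,23,25,27,29,31): 1⊕1⊕1⊕0⊕1⊕0⊕1⊕0⊕1⊕1⊕0⊕1⊕0⊕1⊕1⊕1 = 1
s2 (pos 2,3,6,7,10,11,14,15,18,19,22,23,26,27,30,31): 1⊕1⊕0⊕0⊕0⊕0⊕0⊕0⊕1⊕1⊕1⊕1⊕0⊕1⊕0⊕1 = 0
s4 (pos 4,5,6,7,12,13,14,15,20,21,22,23,28,29,30,31): 0⊕1⊕0⊕0⊕0⊕1⊕0⊕0⊕1⊕0⊕1⊕1⊕0⊕1⊕0⊕1 = 1
s8 (pos 8,9,10,11,12,13,14,15,24,25,26,27,28,29,30,31): 1⊕1⊕0⊕0⊕0⊕1⊕0⊕0⊕1⊕0⊕0⊕1⊕0⊕1⊕0⊕1 = 1
s16 (pos 16,17,18,19,20,21,22,23,24,25,26,27,28,29,30,31): 0⊕1⊕1⊕1⊕1⊕0⊕1⊕1⊕1⊕0⊕0⊕1⊕0⊕1⊕0⊕1 = 0
Syndrome s16…s1 = 01101 → error at position 13.

01101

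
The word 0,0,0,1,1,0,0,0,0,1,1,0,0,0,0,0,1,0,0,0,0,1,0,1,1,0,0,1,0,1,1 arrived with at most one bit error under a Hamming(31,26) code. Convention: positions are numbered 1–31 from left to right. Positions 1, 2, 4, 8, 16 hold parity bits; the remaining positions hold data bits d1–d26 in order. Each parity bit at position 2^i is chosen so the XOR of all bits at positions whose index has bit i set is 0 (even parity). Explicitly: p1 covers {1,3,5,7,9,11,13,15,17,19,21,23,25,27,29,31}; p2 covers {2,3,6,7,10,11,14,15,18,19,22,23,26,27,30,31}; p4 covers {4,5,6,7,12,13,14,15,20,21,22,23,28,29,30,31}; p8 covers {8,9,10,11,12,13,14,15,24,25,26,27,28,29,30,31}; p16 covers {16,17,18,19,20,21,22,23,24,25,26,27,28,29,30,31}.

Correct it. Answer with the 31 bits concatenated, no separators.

0001100001100000100001011011011

s1 (pos 1,3,5,7,9,11,13,15,17,19,21,23,25,27,29,31): 0⊕0⊕1⊕0⊕0⊕1⊕0⊕0⊕1⊕0⊕0⊕0⊕1⊕0⊕0⊕1 = 1
s2 (pos 2,3,6,7,10,11,14,15,18,19,22,23,26,27,30,31): 0⊕0⊕0⊕0⊕1⊕1⊕0⊕0⊕0⊕0⊕1⊕0⊕0⊕0⊕1⊕1 = 1
s4 (pos 4,5,6,7,12,13,14,15,20,21,22,23,28,29,30,31): 1⊕1⊕0⊕0⊕0⊕0⊕0⊕0⊕0⊕0⊕1⊕0⊕1⊕0⊕1⊕1 = 0
s8 (pos 8,9,10,11,12,13,14,15,24,25,26,27,28,29,30,31): 0⊕0⊕1⊕1⊕0⊕0⊕0⊕0⊕1⊕1⊕0⊕0⊕1⊕0⊕1⊕1 = 1
s16 (pos 16,17,18,19,20,21,22,23,24,25,26,27,28,29,30,31): 0⊕1⊕0⊕0⊕0⊕0⊕1⊕0⊕1⊕1⊕0⊕0⊕1⊕0⊕1⊕1 = 1
Syndrome s16…s1 = 11011 → error at position 27.
Flip position 27: 0001100001100000100001011001011 → 0001100001100000100001011011011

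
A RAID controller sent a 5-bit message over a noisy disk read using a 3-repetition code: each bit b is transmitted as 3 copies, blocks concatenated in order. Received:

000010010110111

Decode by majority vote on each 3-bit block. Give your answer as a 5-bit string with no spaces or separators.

Block 1 (000): 0 ones → 0
Block 2 (010): 1 one → 0
Block 3 (010): 1 one → 0
Block 4 (110): 2 ones → 1
Block 5 (111): 3 ones → 1

00011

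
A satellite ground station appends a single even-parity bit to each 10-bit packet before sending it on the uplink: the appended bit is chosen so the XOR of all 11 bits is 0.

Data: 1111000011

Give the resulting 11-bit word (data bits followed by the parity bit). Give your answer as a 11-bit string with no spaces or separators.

XOR of the 10 data bits: 1⊕1⊕1⊕1⊕0⊕0⊕0⊕0⊕1⊕1 = 0
Parity bit = 0 (so all 11 bits XOR to 0).

11110000110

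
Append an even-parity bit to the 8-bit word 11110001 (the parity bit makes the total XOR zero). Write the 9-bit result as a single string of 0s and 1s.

111100011

XOR of the 8 data bits: 1⊕1⊕1⊕1⊕0⊕0⊕0⊕1 = 1
Parity bit = 1 (so all 9 bits XOR to 0).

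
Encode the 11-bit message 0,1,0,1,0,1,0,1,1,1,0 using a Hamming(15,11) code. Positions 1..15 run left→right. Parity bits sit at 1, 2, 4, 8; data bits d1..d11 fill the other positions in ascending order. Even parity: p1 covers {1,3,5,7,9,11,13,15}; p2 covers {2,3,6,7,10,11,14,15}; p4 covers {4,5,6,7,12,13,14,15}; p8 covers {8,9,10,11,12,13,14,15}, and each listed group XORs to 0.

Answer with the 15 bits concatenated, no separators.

Place data at non-parity positions: p1 p2 0 p4 1 0 1 p8 0 1 0 1 1 1 0
p1 (pos 1,3,5,7,9,11,13,15): XOR of data positions = 0⊕1⊕1⊕0⊕0⊕1⊕0 = 1
p2 (pos 2,3,6,7,10,11,14,15): XOR of data positions = 0⊕0⊕1⊕1⊕0⊕1⊕0 = 1
p4 (pos 4,5,6,7,12,13,14,15): XOR of data positions = 1⊕0⊕1⊕1⊕1⊕1⊕0 = 1
p8 (pos 8,9,10,11,12,13,14,15): XOR of data positions = 0⊕1⊕0⊕1⊕1⊕1⊕0 = 0
Codeword: 110110100101110

110110100101110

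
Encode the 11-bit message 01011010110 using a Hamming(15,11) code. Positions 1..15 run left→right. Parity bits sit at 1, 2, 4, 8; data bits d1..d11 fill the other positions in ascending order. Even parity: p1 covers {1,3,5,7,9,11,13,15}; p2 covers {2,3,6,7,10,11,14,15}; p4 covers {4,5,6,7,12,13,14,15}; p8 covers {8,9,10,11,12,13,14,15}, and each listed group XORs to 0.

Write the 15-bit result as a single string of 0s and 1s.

Place data at non-parity positions: p1 p2 0 p4 1 0 1 p8 1 0 1 0 1 1 0
p1 (pos 1,3,5,7,9,11,13,15): XOR of data positions = 0⊕1⊕1⊕1⊕1⊕1⊕0 = 1
p2 (pos 2,3,6,7,10,11,14,15): XOR of data positions = 0⊕0⊕1⊕0⊕1⊕1⊕0 = 1
p4 (pos 4,5,6,7,12,13,14,15): XOR of data positions = 1⊕0⊕1⊕0⊕1⊕1⊕0 = 0
p8 (pos 8,9,10,11,12,13,14,15): XOR of data positions = 1⊕0⊕1⊕0⊕1⊕1⊕0 = 0
Codeword: 110010101010110

110010101010110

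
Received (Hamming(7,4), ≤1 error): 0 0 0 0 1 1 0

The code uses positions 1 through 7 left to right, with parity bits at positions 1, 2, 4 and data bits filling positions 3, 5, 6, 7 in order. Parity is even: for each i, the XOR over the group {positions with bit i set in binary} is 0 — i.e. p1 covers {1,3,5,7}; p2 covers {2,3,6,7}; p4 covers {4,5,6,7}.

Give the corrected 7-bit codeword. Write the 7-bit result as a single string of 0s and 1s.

0010110

s1 (pos 1,3,5,7): 0⊕0⊕1⊕0 = 1
s2 (pos 2,3,6,7): 0⊕0⊕1⊕0 = 1
s4 (pos 4,5,6,7): 0⊕1⊕1⊕0 = 0
Syndrome s4…s1 = 011 → error at position 3.
Flip position 3: 0000110 → 0010110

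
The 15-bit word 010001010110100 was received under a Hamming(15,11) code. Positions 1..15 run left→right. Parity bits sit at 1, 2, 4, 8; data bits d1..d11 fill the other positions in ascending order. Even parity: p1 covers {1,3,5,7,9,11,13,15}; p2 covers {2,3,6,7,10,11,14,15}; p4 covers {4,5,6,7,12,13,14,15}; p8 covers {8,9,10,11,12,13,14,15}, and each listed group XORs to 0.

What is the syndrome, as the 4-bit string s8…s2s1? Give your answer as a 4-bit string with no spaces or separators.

s1 (pos 1,3,5,7,9,11,13,15): 0⊕0⊕0⊕0⊕0⊕1⊕1⊕0 = 0
s2 (pos 2,3,6,7,10,11,14,15): 1⊕0⊕1⊕0⊕1⊕1⊕0⊕0 = 0
s4 (pos 4,5,6,7,12,13,14,15): 0⊕0⊕1⊕0⊕0⊕1⊕0⊕0 = 0
s8 (pos 8,9,10,11,12,13,14,15): 1⊕0⊕1⊕1⊕0⊕1⊕0⊕0 = 0
Syndrome s8…s1 = 0000 → no error.

0000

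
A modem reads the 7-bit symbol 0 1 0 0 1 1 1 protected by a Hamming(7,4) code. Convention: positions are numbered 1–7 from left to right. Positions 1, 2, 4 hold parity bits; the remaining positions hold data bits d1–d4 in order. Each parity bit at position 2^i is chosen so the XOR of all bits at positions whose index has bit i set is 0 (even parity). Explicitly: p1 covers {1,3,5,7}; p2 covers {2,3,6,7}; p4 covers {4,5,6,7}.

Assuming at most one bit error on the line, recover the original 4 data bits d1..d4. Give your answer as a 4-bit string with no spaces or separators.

0101

s1 (pos 1,3,5,7): 0⊕0⊕1⊕1 = 0
s2 (pos 2,3,6,7): 1⊕0⊕1⊕1 = 1
s4 (pos 4,5,6,7): 0⊕1⊕1⊕1 = 1
Syndrome s4…s1 = 110 → error at position 6.
Flip position 6: 0100111 → 0100101
Read data bits from positions 3,5,6,7: 0101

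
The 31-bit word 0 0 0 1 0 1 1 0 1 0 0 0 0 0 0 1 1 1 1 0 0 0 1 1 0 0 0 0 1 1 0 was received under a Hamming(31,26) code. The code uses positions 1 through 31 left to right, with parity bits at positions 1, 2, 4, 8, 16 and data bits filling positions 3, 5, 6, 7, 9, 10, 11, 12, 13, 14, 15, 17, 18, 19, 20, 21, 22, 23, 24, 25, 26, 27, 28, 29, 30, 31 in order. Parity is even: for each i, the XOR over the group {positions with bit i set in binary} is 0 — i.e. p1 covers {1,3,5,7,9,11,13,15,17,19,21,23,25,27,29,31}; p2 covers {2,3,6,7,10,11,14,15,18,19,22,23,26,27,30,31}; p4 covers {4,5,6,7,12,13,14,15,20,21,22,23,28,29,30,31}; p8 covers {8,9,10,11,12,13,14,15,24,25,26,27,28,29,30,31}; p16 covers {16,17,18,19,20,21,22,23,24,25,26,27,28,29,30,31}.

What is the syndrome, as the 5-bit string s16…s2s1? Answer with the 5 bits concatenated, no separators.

s1 (pos 1,3,5,7,9,11,13,15,17,19,21,23,25,27,29,31): 0⊕0⊕0⊕1⊕1⊕0⊕0⊕0⊕1⊕1⊕0⊕1⊕0⊕0⊕1⊕0 = 0
s2 (pos 2,3,6,7,10,11,14,15,18,19,22,23,26,27,30,31): 0⊕0⊕1⊕1⊕0⊕0⊕0⊕0⊕1⊕1⊕0⊕1⊕0⊕0⊕1⊕0 = 0
s4 (pos 4,5,6,7,12,13,14,15,20,21,22,23,28,29,30,31): 1⊕0⊕1⊕1⊕0⊕0⊕0⊕0⊕0⊕0⊕0⊕1⊕0⊕1⊕1⊕0 = 0
s8 (pos 8,9,10,11,12,13,14,15,24,25,26,27,28,29,30,31): 0⊕1⊕0⊕0⊕0⊕0⊕0⊕0⊕1⊕0⊕0⊕0⊕0⊕1⊕1⊕0 = 0
s16 (pos 16,17,18,19,20,21,22,23,24,25,26,27,28,29,30,31): 1⊕1⊕1⊕1⊕0⊕0⊕0⊕1⊕1⊕0⊕0⊕0⊕0⊕1⊕1⊕0 = 0
Syndrome s16…s1 = 00000 → no error.

00000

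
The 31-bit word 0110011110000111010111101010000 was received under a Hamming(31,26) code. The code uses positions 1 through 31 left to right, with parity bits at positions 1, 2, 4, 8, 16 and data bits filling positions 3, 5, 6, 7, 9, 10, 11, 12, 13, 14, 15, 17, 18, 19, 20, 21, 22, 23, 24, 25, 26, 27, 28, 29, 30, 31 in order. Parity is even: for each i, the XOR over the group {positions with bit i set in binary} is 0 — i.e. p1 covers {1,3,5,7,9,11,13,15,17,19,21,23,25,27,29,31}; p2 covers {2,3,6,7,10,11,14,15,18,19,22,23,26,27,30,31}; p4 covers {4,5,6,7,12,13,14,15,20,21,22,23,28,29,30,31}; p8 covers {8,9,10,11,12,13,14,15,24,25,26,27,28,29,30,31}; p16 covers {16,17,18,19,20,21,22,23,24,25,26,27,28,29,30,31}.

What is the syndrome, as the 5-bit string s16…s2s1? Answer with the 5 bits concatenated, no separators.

s1 (pos 1,3,5,7,9,11,13,15,17,19,21,23,25,27,29,31): 0⊕1⊕0⊕1⊕1⊕0⊕0⊕1⊕0⊕0⊕1⊕1⊕1⊕1⊕0⊕0 = 0
s2 (pos 2,3,6,7,10,11,14,15,18,19,22,23,26,27,30,31): 1⊕1⊕1⊕1⊕0⊕0⊕1⊕1⊕1⊕0⊕1⊕1⊕0⊕1⊕0⊕0 = 0
s4 (pos 4,5,6,7,12,13,14,15,20,21,22,23,28,29,30,31): 0⊕0⊕1⊕1⊕0⊕0⊕1⊕1⊕1⊕1⊕1⊕1⊕0⊕0⊕0⊕0 = 0
s8 (pos 8,9,10,11,12,13,14,15,24,25,26,27,28,29,30,31): 1⊕1⊕0⊕0⊕0⊕0⊕1⊕1⊕0⊕1⊕0⊕1⊕0⊕0⊕0⊕0 = 0
s16 (pos 16,17,18,19,20,21,22,23,24,25,26,27,28,29,30,31): 1⊕0⊕1⊕0⊕1⊕1⊕1⊕1⊕0⊕1⊕0⊕1⊕0⊕0⊕0⊕0 = 0
Syndrome s16…s1 = 00000 → no error.

00000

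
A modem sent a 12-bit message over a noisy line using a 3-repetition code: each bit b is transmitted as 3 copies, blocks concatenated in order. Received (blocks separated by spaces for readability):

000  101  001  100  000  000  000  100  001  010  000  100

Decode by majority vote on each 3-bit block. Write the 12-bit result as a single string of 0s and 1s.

010000000000

Block 1 (000): 0 ones → 0
Block 2 (101): 2 ones → 1
Block 3 (001): 1 one → 0
Block 4 (100): 1 one → 0
Block 5 (000): 0 ones → 0
Block 6 (000): 0 ones → 0
Block 7 (000): 0 ones → 0
Block 8 (100): 1 one → 0
Block 9 (001): 1 one → 0
Block 10 (010): 1 one → 0
Block 11 (000): 0 ones → 0
Block 12 (100): 1 one → 0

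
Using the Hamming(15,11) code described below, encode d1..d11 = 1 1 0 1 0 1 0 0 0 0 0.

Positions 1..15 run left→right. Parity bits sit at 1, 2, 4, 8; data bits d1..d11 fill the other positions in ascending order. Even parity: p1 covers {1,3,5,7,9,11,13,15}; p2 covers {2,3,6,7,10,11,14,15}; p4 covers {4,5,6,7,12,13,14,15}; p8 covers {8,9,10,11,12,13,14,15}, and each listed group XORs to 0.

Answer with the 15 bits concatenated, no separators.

111010110100000

Place data at non-parity positions: p1 p2 1 p4 1 0 1 p8 0 1 0 0 0 0 0
p1 (pos 1,3,5,7,9,11,13,15): XOR of data positions = 1⊕1⊕1⊕0⊕0⊕0⊕0 = 1
p2 (pos 2,3,6,7,10,11,14,15): XOR of data positions = 1⊕0⊕1⊕1⊕0⊕0⊕0 = 1
p4 (pos 4,5,6,7,12,13,14,15): XOR of data positions = 1⊕0⊕1⊕0⊕0⊕0⊕0 = 0
p8 (pos 8,9,10,11,12,13,14,15): XOR of data positions = 0⊕1⊕0⊕0⊕0⊕0⊕0 = 1
Codeword: 111010110100000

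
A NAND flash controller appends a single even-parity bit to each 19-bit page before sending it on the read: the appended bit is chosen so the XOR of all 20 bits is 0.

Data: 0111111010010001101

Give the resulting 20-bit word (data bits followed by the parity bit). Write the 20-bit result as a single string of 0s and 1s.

XOR of the 19 data bits: 0⊕1⊕1⊕1⊕1⊕1⊕1⊕0⊕1⊕0⊕0⊕1⊕0⊕0⊕0⊕1⊕1⊕0⊕1 = 1
Parity bit = 1 (so all 20 bits XOR to 0).

01111110100100011011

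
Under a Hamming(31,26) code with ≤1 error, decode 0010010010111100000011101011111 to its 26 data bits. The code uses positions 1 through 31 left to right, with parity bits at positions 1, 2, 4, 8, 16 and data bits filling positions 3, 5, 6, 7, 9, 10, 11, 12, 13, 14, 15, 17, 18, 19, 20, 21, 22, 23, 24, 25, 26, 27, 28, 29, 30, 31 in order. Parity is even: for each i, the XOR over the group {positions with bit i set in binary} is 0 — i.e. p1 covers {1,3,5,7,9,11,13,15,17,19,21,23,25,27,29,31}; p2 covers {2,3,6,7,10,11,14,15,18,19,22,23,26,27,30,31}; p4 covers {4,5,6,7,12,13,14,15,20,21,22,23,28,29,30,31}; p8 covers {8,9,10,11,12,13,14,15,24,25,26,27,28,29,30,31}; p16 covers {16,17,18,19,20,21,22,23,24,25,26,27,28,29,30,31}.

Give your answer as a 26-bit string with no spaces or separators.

10101011110000011101011101

s1 (pos 1,3,5,7,9,11,13,15,17,19,21,23,25,27,29,31): 0⊕1⊕0⊕0⊕1⊕1⊕1⊕0⊕0⊕0⊕1⊕1⊕1⊕1⊕1⊕1 = 0
s2 (pos 2,3,6,7,10,11,14,15,18,19,22,23,26,27,30,31): 0⊕1⊕1⊕0⊕0⊕1⊕1⊕0⊕0⊕0⊕1⊕1⊕0⊕1⊕1⊕1 = 1
s4 (pos 4,5,6,7,12,13,14,15,20,21,22,23,28,29,30,31): 0⊕0⊕1⊕0⊕1⊕1⊕1⊕0⊕0⊕1⊕1⊕1⊕1⊕1⊕1⊕1 = 1
s8 (pos 8,9,10,11,12,13,14,15,24,25,26,27,28,29,30,31): 0⊕1⊕0⊕1⊕1⊕1⊕1⊕0⊕0⊕1⊕0⊕1⊕1⊕1⊕1⊕1 = 1
s16 (pos 16,17,18,19,20,21,22,23,24,25,26,27,28,29,30,31): 0⊕0⊕0⊕0⊕0⊕1⊕1⊕1⊕0⊕1⊕0⊕1⊕1⊕1⊕1⊕1 = 1
Syndrome s16…s1 = 11110 → error at position 30.
Flip position 30: 0010010010111100000011101011111 → 0010010010111100000011101011101
Read data bits from positions 3,5,6,7,9,10,11,12,13,14,15,17,18,19,20,21,22,23,24,25,26,27,28,29,30,31: 10101011110000011101011101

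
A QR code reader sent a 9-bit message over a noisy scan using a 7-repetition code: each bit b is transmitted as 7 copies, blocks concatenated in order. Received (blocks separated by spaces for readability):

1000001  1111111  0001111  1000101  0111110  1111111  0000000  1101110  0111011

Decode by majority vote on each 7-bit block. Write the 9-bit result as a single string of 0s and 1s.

Block 1 (1000001): 2 ones → 0
Block 2 (1111111): 7 ones → 1
Block 3 (0001111): 4 ones → 1
Block 4 (1000101): 3 ones → 0
Block 5 (0111110): 5 ones → 1
Block 6 (1111111): 7 ones → 1
Block 7 (0000000): 0 ones → 0
Block 8 (1101110): 5 ones → 1
Block 9 (0111011): 5 ones → 1

011011011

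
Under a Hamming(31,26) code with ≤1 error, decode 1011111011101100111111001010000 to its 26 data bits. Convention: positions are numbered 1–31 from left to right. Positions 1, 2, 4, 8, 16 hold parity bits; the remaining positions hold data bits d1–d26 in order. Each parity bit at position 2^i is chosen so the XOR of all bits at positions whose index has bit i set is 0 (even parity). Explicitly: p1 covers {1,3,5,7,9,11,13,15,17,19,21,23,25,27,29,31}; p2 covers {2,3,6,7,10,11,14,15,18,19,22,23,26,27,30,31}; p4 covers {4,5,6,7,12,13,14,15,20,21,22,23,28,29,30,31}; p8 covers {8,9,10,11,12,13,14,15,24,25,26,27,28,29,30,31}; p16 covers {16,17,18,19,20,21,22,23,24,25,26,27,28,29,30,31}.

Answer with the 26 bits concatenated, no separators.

s1 (pos 1,3,5,7,9,11,13,15,17,19,21,23,25,27,29,31): 1⊕1⊕1⊕1⊕1⊕1⊕1⊕0⊕1⊕1⊕1⊕0⊕1⊕1⊕0⊕0 = 0
s2 (pos 2,3,6,7,10,11,14,15,18,19,22,23,26,27,30,31): 0⊕1⊕1⊕1⊕1⊕1⊕1⊕0⊕1⊕1⊕1⊕0⊕0⊕1⊕0⊕0 = 0
s4 (pos 4,5,6,7,12,13,14,15,20,21,22,23,28,29,30,31): 1⊕1⊕1⊕1⊕0⊕1⊕1⊕0⊕1⊕1⊕1⊕0⊕0⊕0⊕0⊕0 = 1
s8 (pos 8,9,10,11,12,13,14,15,24,25,26,27,28,29,30,31): 0⊕1⊕1⊕1⊕0⊕1⊕1⊕0⊕0⊕1⊕0⊕1⊕0⊕0⊕0⊕0 = 1
s16 (pos 16,17,18,19,20,21,22,23,24,25,26,27,28,29,30,31): 0⊕1⊕1⊕1⊕1⊕1⊕1⊕0⊕0⊕1⊕0⊕1⊕0⊕0⊕0⊕0 = 0
Syndrome s16…s1 = 01100 → error at position 12.
Flip position 12: 1011111011101100111111001010000 → 1011111011111100111111001010000
Read data bits from positions 3,5,6,7,9,10,11,12,13,14,15,17,18,19,20,21,22,23,24,25,26,27,28,29,30,31: 11111111110111111001010000

11111111110111111001010000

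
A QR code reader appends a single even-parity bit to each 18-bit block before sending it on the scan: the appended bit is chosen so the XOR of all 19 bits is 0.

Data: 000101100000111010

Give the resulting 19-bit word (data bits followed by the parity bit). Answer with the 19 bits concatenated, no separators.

0001011000001110101

XOR of the 18 data bits: 0⊕0⊕0⊕1⊕0⊕1⊕1⊕0⊕0⊕0⊕0⊕0⊕1⊕1⊕1⊕0⊕1⊕0 = 1
Parity bit = 1 (so all 19 bits XOR to 0).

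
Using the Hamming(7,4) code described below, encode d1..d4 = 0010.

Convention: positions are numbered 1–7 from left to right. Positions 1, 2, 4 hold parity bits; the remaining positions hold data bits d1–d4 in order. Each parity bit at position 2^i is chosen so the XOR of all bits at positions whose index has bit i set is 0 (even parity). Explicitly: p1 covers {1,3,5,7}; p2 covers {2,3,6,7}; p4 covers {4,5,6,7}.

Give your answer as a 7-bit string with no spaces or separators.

Place data at non-parity positions: p1 p2 0 p4 0 1 0
p1 (pos 1,3,5,7): XOR of data positions = 0⊕0⊕0 = 0
p2 (pos 2,3,6,7): XOR of data positions = 0⊕1⊕0 = 1
p4 (pos 4,5,6,7): XOR of data positions = 0⊕1⊕0 = 1
Codeword: 0101010

0101010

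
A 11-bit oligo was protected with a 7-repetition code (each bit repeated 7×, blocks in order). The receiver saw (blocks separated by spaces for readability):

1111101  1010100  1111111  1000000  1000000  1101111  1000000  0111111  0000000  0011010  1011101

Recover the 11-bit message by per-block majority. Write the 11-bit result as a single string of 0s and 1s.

Block 1 (1111101): 6 ones → 1
Block 2 (1010100): 3 ones → 0
Block 3 (1111111): 7 ones → 1
Block 4 (1000000): 1 one → 0
Block 5 (1000000): 1 one → 0
Block 6 (1101111): 6 ones → 1
Block 7 (1000000): 1 one → 0
Block 8 (0111111): 6 ones → 1
Block 9 (0000000): 0 ones → 0
Block 10 (0011010): 3 ones → 0
Block 11 (1011101): 5 ones → 1

10100101001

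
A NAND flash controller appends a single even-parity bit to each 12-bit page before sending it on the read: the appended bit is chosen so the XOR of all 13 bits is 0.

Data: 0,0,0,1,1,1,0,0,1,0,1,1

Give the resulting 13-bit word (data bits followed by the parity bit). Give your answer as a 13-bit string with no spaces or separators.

XOR of the 12 data bits: 0⊕0⊕0⊕1⊕1⊕1⊕0⊕0⊕1⊕0⊕1⊕1 = 0
Parity bit = 0 (so all 13 bits XOR to 0).

0001110010110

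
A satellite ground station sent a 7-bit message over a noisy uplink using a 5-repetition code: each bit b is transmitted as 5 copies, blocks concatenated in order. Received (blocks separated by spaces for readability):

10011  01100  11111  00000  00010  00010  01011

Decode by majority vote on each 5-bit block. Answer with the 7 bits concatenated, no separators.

Block 1 (10011): 3 ones → 1
Block 2 (01100): 2 ones → 0
Block 3 (11111): 5 ones → 1
Block 4 (00000): 0 ones → 0
Block 5 (00010): 1 one → 0
Block 6 (00010): 1 one → 0
Block 7 (01011): 3 ones → 1

1010001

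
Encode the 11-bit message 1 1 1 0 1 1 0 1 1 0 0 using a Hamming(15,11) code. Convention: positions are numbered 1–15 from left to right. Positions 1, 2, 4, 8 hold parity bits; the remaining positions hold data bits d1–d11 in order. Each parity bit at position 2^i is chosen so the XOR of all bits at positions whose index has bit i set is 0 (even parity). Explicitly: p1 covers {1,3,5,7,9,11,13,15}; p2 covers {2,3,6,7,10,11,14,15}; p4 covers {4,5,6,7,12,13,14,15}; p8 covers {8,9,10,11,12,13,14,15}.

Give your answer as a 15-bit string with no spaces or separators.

Place data at non-parity positions: p1 p2 1 p4 1 1 0 p8 1 1 0 1 1 0 0
p1 (pos 1,3,5,7,9,11,13,15): XOR of data positions = 1⊕1⊕0⊕1⊕0⊕1⊕0 = 0
p2 (pos 2,3,6,7,10,11,14,15): XOR of data positions = 1⊕1⊕0⊕1⊕0⊕0⊕0 = 1
p4 (pos 4,5,6,7,12,13,14,15): XOR of data positions = 1⊕1⊕0⊕1⊕1⊕0⊕0 = 0
p8 (pos 8,9,10,11,12,13,14,15): XOR of data positions = 1⊕1⊕0⊕1⊕1⊕0⊕0 = 0
Codeword: 011011001101100

011011001101100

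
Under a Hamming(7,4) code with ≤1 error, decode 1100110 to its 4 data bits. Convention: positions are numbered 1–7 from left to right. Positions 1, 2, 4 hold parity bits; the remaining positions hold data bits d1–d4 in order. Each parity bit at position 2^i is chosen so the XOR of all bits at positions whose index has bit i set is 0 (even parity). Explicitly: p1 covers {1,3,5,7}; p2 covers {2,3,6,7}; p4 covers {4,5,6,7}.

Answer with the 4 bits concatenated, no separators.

0110

s1 (pos 1,3,5,7): 1⊕0⊕1⊕0 = 0
s2 (pos 2,3,6,7): 1⊕0⊕1⊕0 = 0
s4 (pos 4,5,6,7): 0⊕1⊕1⊕0 = 0
Syndrome s4…s1 = 000 → no error.
Read data bits from positions 3,5,6,7: 0110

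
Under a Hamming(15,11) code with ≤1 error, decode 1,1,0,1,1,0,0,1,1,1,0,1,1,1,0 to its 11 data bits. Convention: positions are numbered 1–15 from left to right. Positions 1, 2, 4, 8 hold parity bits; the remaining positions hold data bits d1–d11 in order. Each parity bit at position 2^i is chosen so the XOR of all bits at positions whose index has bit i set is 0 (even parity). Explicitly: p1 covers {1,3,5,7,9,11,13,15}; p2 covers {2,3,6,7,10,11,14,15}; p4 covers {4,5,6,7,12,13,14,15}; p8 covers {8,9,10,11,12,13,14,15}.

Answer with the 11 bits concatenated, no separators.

01101101110

s1 (pos 1,3,5,7,9,11,13,15): 1⊕0⊕1⊕0⊕1⊕0⊕1⊕0 = 0
s2 (pos 2,3,6,7,10,11,14,15): 1⊕0⊕0⊕0⊕1⊕0⊕1⊕0 = 1
s4 (pos 4,5,6,7,12,13,14,15): 1⊕1⊕0⊕0⊕1⊕1⊕1⊕0 = 1
s8 (pos 8,9,10,11,12,13,14,15): 1⊕1⊕1⊕0⊕1⊕1⊕1⊕0 = 0
Syndrome s8…s1 = 0110 → error at position 6.
Flip position 6: 110110011101110 → 110111011101110
Read data bits from positions 3,5,6,7,9,10,11,12,13,14,15: 01101101110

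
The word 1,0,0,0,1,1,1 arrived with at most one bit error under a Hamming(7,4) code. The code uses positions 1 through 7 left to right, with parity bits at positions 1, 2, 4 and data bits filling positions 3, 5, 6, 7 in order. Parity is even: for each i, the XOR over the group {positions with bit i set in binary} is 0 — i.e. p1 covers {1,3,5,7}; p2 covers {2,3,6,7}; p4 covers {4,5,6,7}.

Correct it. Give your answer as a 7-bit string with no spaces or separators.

1000011

s1 (pos 1,3,5,7): 1⊕0⊕1⊕1 = 1
s2 (pos 2,3,6,7): 0⊕0⊕1⊕1 = 0
s4 (pos 4,5,6,7): 0⊕1⊕1⊕1 = 1
Syndrome s4…s1 = 101 → error at position 5.
Flip position 5: 1000111 → 1000011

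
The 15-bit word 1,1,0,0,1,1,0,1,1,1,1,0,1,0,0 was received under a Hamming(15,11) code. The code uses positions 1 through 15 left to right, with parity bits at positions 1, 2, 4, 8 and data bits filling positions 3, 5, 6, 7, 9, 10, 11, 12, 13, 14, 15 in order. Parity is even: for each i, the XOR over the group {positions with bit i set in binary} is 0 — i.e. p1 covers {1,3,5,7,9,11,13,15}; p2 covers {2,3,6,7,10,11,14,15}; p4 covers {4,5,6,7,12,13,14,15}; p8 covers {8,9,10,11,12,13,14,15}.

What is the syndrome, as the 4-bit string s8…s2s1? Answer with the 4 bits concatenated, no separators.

s1 (pos 1,3,5,7,9,11,13,15): 1⊕0⊕1⊕0⊕1⊕1⊕1⊕0 = 1
s2 (pos 2,3,6,7,10,11,14,15): 1⊕0⊕1⊕0⊕1⊕1⊕0⊕0 = 0
s4 (pos 4,5,6,7,12,13,14,15): 0⊕1⊕1⊕0⊕0⊕1⊕0⊕0 = 1
s8 (pos 8,9,10,11,12,13,14,15): 1⊕1⊕1⊕1⊕0⊕1⊕0⊕0 = 1
Syndrome s8…s1 = 1101 → error at position 13.

1101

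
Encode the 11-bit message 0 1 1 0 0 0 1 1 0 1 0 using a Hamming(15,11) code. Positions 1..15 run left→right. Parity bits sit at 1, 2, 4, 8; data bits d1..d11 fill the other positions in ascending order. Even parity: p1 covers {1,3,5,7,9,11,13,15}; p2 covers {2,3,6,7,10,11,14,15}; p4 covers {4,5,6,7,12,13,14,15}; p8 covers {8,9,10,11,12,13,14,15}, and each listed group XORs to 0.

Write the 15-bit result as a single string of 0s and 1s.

Place data at non-parity positions: p1 p2 0 p4 1 1 0 p8 0 0 1 1 0 1 0
p1 (pos 1,3,5,7,9,11,13,15): XOR of data positions = 0⊕1⊕0⊕0⊕1⊕0⊕0 = 0
p2 (pos 2,3,6,7,10,11,14,15): XOR of data positions = 0⊕1⊕0⊕0⊕1⊕1⊕0 = 1
p4 (pos 4,5,6,7,12,13,14,15): XOR of data positions = 1⊕1⊕0⊕1⊕0⊕1⊕0 = 0
p8 (pos 8,9,10,11,12,13,14,15): XOR of data positions = 0⊕0⊕1⊕1⊕0⊕1⊕0 = 1
Codeword: 010011010011010

010011010011010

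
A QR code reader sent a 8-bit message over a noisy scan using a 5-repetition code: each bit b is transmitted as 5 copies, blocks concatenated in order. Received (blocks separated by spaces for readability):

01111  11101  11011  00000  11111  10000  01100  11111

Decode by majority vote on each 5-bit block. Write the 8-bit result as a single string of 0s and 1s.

11101001

Block 1 (01111): 4 ones → 1
Block 2 (11101): 4 ones → 1
Block 3 (11011): 4 ones → 1
Block 4 (00000): 0 ones → 0
Block 5 (11111): 5 ones → 1
Block 6 (10000): 1 one → 0
Block 7 (01100): 2 ones → 0
Block 8 (11111): 5 ones → 1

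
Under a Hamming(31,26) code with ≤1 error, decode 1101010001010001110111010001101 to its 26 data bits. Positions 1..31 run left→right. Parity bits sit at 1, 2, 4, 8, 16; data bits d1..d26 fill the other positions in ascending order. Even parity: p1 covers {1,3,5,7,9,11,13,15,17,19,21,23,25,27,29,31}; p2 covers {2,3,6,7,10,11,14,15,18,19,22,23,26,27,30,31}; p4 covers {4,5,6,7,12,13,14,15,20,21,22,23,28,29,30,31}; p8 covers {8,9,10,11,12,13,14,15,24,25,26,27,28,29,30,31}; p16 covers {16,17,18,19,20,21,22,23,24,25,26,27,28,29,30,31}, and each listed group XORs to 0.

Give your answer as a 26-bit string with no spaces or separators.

01100101000110111010001101

s1 (pos 1,3,5,7,9,11,13,15,17,19,21,23,25,27,29,31): 1⊕0⊕0⊕0⊕0⊕0⊕0⊕0⊕1⊕0⊕1⊕0⊕0⊕0⊕1⊕1 = 1
s2 (pos 2,3,6,7,10,11,14,15,18,19,22,23,26,27,30,31): 1⊕0⊕1⊕0⊕1⊕0⊕0⊕0⊕1⊕0⊕1⊕0⊕0⊕0⊕0⊕1 = 0
s4 (pos 4,5,6,7,12,13,14,15,20,21,22,23,28,29,30,31): 1⊕0⊕1⊕0⊕1⊕0⊕0⊕0⊕1⊕1⊕1⊕0⊕1⊕1⊕0⊕1 = 1
s8 (pos 8,9,10,11,12,13,14,15,24,25,26,27,28,29,30,31): 0⊕0⊕1⊕0⊕1⊕0⊕0⊕0⊕1⊕0⊕0⊕0⊕1⊕1⊕0⊕1 = 0
s16 (pos 16,17,18,19,20,21,22,23,24,25,26,27,28,29,30,31): 1⊕1⊕1⊕0⊕1⊕1⊕1⊕0⊕1⊕0⊕0⊕0⊕1⊕1⊕0⊕1 = 0
Syndrome s16…s1 = 00101 → error at position 5.
Flip position 5: 1101010001010001110111010001101 → 1101110001010001110111010001101
Read data bits from positions 3,5,6,7,9,10,11,12,13,14,15,17,18,19,20,21,22,23,24,25,26,27,28,29,30,31: 01100101000110111010001101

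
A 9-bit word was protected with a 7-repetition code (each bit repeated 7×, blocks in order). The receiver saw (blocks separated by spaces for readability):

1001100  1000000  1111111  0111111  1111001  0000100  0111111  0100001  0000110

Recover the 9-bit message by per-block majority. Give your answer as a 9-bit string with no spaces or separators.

Block 1 (1001100): 3 ones → 0
Block 2 (1000000): 1 one → 0
Block 3 (1111111): 7 ones → 1
Block 4 (0111111): 6 ones → 1
Block 5 (1111001): 5 ones → 1
Block 6 (0000100): 1 one → 0
Block 7 (0111111): 6 ones → 1
Block 8 (0100001): 2 ones → 0
Block 9 (0000110): 2 ones → 0

001110100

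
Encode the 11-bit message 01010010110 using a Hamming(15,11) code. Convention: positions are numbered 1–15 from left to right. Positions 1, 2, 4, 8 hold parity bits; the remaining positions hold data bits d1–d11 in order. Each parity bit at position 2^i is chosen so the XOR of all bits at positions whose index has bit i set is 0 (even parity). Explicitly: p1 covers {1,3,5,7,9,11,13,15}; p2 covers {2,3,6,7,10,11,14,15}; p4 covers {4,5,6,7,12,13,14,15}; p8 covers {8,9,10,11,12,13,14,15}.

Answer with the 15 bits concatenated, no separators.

010010110010110

Place data at non-parity positions: p1 p2 0 p4 1 0 1 p8 0 0 1 0 1 1 0
p1 (pos 1,3,5,7,9,11,13,15): XOR of data positions = 0⊕1⊕1⊕0⊕1⊕1⊕0 = 0
p2 (pos 2,3,6,7,10,11,14,15): XOR of data positions = 0⊕0⊕1⊕0⊕1⊕1⊕0 = 1
p4 (pos 4,5,6,7,12,13,14,15): XOR of data positions = 1⊕0⊕1⊕0⊕1⊕1⊕0 = 0
p8 (pos 8,9,10,11,12,13,14,15): XOR of data positions = 0⊕0⊕1⊕0⊕1⊕1⊕0 = 1
Codeword: 010010110010110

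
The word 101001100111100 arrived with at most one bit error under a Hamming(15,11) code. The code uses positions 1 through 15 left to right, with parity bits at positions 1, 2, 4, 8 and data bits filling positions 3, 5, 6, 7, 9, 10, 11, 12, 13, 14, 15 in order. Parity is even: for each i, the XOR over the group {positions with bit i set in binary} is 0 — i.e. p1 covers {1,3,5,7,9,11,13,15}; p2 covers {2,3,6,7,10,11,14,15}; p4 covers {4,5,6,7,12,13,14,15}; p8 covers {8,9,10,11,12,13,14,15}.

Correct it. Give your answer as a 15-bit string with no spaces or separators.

s1 (pos 1,3,5,7,9,11,13,15): 1⊕1⊕0⊕1⊕0⊕1⊕1⊕0 = 1
s2 (pos 2,3,6,7,10,11,14,15): 0⊕1⊕1⊕1⊕1⊕1⊕0⊕0 = 1
s4 (pos 4,5,6,7,12,13,14,15): 0⊕0⊕1⊕1⊕1⊕1⊕0⊕0 = 0
s8 (pos 8,9,10,11,12,13,14,15): 0⊕0⊕1⊕1⊕1⊕1⊕0⊕0 = 0
Syndrome s8…s1 = 0011 → error at position 3.
Flip position 3: 101001100111100 → 100001100111100

100001100111100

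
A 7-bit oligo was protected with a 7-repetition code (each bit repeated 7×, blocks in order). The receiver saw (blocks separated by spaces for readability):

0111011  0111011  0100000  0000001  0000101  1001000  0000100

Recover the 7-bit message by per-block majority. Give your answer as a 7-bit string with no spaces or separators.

1100000

Block 1 (0111011): 5 ones → 1
Block 2 (0111011): 5 ones → 1
Block 3 (0100000): 1 one → 0
Block 4 (0000001): 1 one → 0
Block 5 (0000101): 2 ones → 0
Block 6 (1001000): 2 ones → 0
Block 7 (0000100): 1 one → 0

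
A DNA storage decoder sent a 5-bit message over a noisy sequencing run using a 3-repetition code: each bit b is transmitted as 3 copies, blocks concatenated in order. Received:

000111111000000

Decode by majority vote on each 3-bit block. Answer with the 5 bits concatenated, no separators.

Block 1 (000): 0 ones → 0
Block 2 (111): 3 ones → 1
Block 3 (111): 3 ones → 1
Block 4 (000): 0 ones → 0
Block 5 (000): 0 ones → 0

01100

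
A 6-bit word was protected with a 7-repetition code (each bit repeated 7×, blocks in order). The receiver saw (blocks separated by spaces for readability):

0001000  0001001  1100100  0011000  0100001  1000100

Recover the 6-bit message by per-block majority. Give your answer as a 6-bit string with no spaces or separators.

Block 1 (0001000): 1 one → 0
Block 2 (0001001): 2 ones → 0
Block 3 (1100100): 3 ones → 0
Block 4 (0011000): 2 ones → 0
Block 5 (0100001): 2 ones → 0
Block 6 (1000100): 2 ones → 0

000000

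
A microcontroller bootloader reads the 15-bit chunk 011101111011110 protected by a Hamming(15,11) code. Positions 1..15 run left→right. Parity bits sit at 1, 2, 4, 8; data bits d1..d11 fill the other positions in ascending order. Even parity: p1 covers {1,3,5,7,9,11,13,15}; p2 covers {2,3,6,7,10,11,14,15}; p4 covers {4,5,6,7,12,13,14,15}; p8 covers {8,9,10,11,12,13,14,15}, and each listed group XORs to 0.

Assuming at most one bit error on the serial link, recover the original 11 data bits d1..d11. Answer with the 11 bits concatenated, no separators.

s1 (pos 1,3,5,7,9,11,13,15): 0⊕1⊕0⊕1⊕1⊕1⊕1⊕0 = 1
s2 (pos 2,3,6,7,10,11,14,15): 1⊕1⊕1⊕1⊕0⊕1⊕1⊕0 = 0
s4 (pos 4,5,6,7,12,13,14,15): 1⊕0⊕1⊕1⊕1⊕1⊕1⊕0 = 0
s8 (pos 8,9,10,11,12,13,14,15): 1⊕1⊕0⊕1⊕1⊕1⊕1⊕0 = 0
Syndrome s8…s1 = 0001 → error at position 1.
Flip position 1: 011101111011110 → 111101111011110
Read data bits from positions 3,5,6,7,9,10,11,12,13,14,15: 10111011110

10111011110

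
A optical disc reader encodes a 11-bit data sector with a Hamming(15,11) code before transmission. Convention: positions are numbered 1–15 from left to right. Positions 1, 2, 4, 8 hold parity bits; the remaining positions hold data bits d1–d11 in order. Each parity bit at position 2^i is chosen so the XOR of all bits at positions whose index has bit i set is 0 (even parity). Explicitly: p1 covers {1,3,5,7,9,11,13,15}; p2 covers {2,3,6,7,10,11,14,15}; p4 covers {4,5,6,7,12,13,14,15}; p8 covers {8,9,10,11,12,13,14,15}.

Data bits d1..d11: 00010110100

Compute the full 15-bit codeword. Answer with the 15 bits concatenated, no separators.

110000110110100

Place data at non-parity positions: p1 p2 0 p4 0 0 1 p8 0 1 1 0 1 0 0
p1 (pos 1,3,5,7,9,11,13,15): XOR of data positions = 0⊕0⊕1⊕0⊕1⊕1⊕0 = 1
p2 (pos 2,3,6,7,10,11,14,15): XOR of data positions = 0⊕0⊕1⊕1⊕1⊕0⊕0 = 1
p4 (pos 4,5,6,7,12,13,14,15): XOR of data positions = 0⊕0⊕1⊕0⊕1⊕0⊕0 = 0
p8 (pos 8,9,10,11,12,13,14,15): XOR of data positions = 0⊕1⊕1⊕0⊕1⊕0⊕0 = 1
Codeword: 110000110110100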